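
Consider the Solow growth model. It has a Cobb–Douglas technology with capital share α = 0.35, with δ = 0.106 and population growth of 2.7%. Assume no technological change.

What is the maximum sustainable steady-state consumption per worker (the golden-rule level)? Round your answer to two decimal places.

c_gold ≈ 1.09

At the golden rule, f'(k) = n + δ, so α·k^(α−1) = n + δ and k_gold = (α/(n + δ))^(1/(1−α)).
k_gold = (0.35/0.133)^(1/0.65) = 2.6316^1.5385 ≈ 4.4311
c_gold = f(k_gold) − (n + δ)·k_gold = 1.6838 − 0.133×4.4311 ≈ 1.0945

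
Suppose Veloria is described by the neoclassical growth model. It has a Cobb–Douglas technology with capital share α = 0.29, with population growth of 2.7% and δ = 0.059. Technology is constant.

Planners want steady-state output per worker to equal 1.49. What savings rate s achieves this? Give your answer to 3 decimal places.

s ≈ 0.228

In steady state, investment equals break-even investment: s·k^α = (n + δ)·k.
Since y* = [s/(n + δ)]^(α/(1−α)), we have s/(n + δ) = (y*)^((1−α)/α) = 1.49^2.4483 = 2.6547.
Therefore s = 2.6547 × (n + δ) = 2.6547 × 0.086 = 0.2283.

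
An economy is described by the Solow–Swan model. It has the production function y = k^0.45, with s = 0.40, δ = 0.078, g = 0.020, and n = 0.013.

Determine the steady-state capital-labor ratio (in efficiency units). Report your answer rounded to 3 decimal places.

Steady state requires s·f(k) = (n + g + δ)·k, i.e. s·k^α = (n + g + δ)·k.
Dividing both sides by k: k^(1−α) = s / (n + g + δ).
k^0.55 = 0.40 / (0.013 + 0.020 + 0.078) = 0.40 / 0.111 = 3.6036
k* = 3.6036^(1/0.55) ≈ 10.2860

k* = 10.286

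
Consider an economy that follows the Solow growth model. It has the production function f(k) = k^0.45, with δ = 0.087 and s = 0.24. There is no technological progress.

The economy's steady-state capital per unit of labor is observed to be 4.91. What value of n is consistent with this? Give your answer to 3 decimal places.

n ≈ 0.013

In steady state, investment equals break-even investment: s·k^α = (n + δ)·k.
So s / (n + δ) = (k*)^(1−α) = 4.91^0.55 = 2.3994.
Therefore n + δ = s / 2.3994 = 0.24 / 2.3994 = 0.1000, so n = 0.1000 − 0.087 = 0.0130.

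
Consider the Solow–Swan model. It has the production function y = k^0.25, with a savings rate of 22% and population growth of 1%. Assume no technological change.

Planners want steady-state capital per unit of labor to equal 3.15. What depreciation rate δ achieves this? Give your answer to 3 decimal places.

δ ≈ 0.083

In steady state, investment equals break-even investment: s·k^α = (n + δ)·k.
So s / (n + δ) = (k*)^(1−α) = 3.15^0.75 = 2.3645.
Therefore n + δ = s / 2.3645 = 0.22 / 2.3645 = 0.0930, so δ = 0.0930 − 0.010 = 0.0830.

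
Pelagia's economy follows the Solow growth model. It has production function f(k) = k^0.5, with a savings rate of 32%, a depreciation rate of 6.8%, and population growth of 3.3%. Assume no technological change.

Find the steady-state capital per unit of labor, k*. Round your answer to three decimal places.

k* = 10.038

Steady state requires s·f(k) = (n + δ)·k, i.e. s·k^α = (n + δ)·k.
Rearranging, k^(1−α) = s / (n + δ).
k^0.5 = 0.32 / (0.033 + 0.068) = 0.32 / 0.101 = 3.1683
k* = 3.1683^(1/0.5) ≈ 10.0381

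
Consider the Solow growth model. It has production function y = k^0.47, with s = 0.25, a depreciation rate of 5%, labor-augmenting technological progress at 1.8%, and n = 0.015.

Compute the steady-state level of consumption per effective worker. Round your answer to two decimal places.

c* = 1.99

Steady state requires s·f(k) = (n + g + δ)·k, i.e. s·k^α = (n + g + δ)·k.
Rearranging, k^(1−α) = s / (n + g + δ).
k^0.53 = 0.25 / (0.015 + 0.018 + 0.050) = 0.25 / 0.083 = 3.0120
k* = 3.0120^(1/0.53) ≈ 8.0076
y* = (k*)^α = 8.0076^0.47 ≈ 2.6586
c* = (1 − s)·y* = (1 − 0.25) × 2.6586 ≈ 1.9940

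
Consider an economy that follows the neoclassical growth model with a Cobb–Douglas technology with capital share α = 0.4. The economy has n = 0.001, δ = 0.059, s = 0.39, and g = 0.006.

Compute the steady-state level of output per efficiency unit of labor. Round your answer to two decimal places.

y* = 3.27

Steady state requires s·f(k) = (n + g + δ)·k, i.e. s·k^α = (n + g + δ)·k.
Rearranging, k^(1−α) = s / (n + g + δ).
k^0.6 = 0.39 / (0.001 + 0.006 + 0.059) = 0.39 / 0.066 = 5.9091
k* = 5.9091^(1/0.6) ≈ 19.3139
y* = (k*)^α = 19.3139^0.4 ≈ 3.2685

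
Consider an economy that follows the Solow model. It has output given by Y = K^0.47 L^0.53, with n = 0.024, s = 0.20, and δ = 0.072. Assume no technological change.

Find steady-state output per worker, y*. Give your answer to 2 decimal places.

At the steady state, Δk = 0, so s·k^α = (n + δ)·k.
Rearranging, k^(1−α) = s / (n + δ).
k^0.53 = 0.20 / (0.024 + 0.072) = 0.20 / 0.096 = 2.0833
k* = 2.0833^(1/0.53) ≈ 3.9941
y* = (k*)^α = 3.9941^0.47 ≈ 1.9172

y* ≈ 1.92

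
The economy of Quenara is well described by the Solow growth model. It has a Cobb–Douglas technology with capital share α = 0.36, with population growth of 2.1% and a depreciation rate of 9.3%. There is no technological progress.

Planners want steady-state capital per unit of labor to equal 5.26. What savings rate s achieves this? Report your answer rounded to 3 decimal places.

s ≈ 0.330

In steady state, investment equals break-even investment: s·k^α = (n + δ)·k.
So s / (n + δ) = (k*)^(1−α) = 5.26^0.64 = 2.8935.
Therefore s = 2.8935 × (n + δ) = 2.8935 × 0.114 = 0.3299.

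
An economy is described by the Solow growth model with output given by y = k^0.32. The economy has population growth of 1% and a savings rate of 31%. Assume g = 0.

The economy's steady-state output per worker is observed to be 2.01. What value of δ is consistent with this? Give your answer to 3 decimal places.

Steady state requires s·f(k) = (n + δ)·k, i.e. s·k^α = (n + δ)·k.
Since y* = [s/(n + δ)]^(α/(1−α)), we have s/(n + δ) = (y*)^((1−α)/α) = 2.01^2.125 = 4.4085.
Therefore n + δ = s / 4.4085 = 0.31 / 4.4085 = 0.0703, so δ = 0.0703 − 0.010 = 0.0603.

δ ≈ 0.060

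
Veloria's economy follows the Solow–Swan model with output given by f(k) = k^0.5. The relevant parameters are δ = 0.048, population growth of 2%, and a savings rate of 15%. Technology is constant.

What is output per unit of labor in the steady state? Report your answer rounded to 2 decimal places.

Steady state requires s·f(k) = (n + δ)·k, i.e. s·k^α = (n + δ)·k.
Rearranging, k^(1−α) = s / (n + δ).
k^0.5 = 0.15 / (0.020 + 0.048) = 0.15 / 0.068 = 2.2059
k* = 2.2059^(1/0.5) ≈ 4.8660
y* = (k*)^α = 4.8660^0.5 ≈ 2.2059

y* = 2.21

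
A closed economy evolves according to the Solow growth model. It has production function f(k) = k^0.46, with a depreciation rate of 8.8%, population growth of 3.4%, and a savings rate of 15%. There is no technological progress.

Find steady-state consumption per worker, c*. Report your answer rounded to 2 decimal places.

c* = 1.01

Steady state requires s·f(k) = (n + δ)·k, i.e. s·k^α = (n + δ)·k.
Rearranging, k^(1−α) = s / (n + δ).
k^0.54 = 0.15 / (0.034 + 0.088) = 0.15 / 0.122 = 1.2295
k* = 1.2295^(1/0.54) ≈ 1.4661
y* = (k*)^α = 1.4661^0.46 ≈ 1.1924
c* = (1 − s)·y* = (1 − 0.15) × 1.1924 ≈ 1.0135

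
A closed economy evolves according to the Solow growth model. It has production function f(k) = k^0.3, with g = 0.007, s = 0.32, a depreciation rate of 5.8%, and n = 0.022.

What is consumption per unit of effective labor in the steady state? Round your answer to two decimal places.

c* = 1.19

Steady state requires s·f(k) = (n + g + δ)·k, i.e. s·k^α = (n + g + δ)·k.
Dividing both sides by k: k^(1−α) = s / (n + g + δ).
k^0.7 = 0.32 / (0.022 + 0.007 + 0.058) = 0.32 / 0.087 = 3.6782
k* = 3.6782^(1/0.7) ≈ 6.4276
y* = (k*)^α = 6.4276^0.3 ≈ 1.7475
c* = (1 − s)·y* = (1 − 0.32) × 1.7475 ≈ 1.1883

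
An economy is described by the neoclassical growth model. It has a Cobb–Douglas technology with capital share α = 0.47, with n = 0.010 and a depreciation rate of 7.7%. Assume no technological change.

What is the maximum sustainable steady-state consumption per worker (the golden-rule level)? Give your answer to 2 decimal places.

At the golden rule, f'(k) = n + δ, so α·k^(α−1) = n + δ and k_gold = (α/(n + δ))^(1/(1−α)).
k_gold = (0.47/0.087)^(1/0.53) = 5.4023^1.8868 ≈ 24.1118
c_gold = f(k_gold) − (n + δ)·k_gold = 4.4632 − 0.087×24.1118 ≈ 2.3655

c_gold ≈ 2.37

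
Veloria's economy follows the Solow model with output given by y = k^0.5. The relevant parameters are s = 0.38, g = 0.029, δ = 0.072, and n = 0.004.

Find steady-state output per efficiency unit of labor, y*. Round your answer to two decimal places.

y* = 3.62

In steady state, investment equals break-even investment: s·k^α = (n + g + δ)·k.
Rearranging, k^(1−α) = s / (n + g + δ).
k^0.5 = 0.38 / (0.004 + 0.029 + 0.072) = 0.38 / 0.105 = 3.6190
k* = 3.6190^(1/0.5) ≈ 13.0972
y* = (k*)^α = 13.0972^0.5 ≈ 3.6190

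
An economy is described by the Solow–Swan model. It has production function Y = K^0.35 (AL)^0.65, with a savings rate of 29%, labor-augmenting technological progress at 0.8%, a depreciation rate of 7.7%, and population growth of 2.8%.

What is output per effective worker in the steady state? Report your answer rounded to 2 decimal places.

Steady state requires s·f(k) = (n + g + δ)·k, i.e. s·k^α = (n + g + δ)·k.
Rearranging, k^(1−α) = s / (n + g + δ).
k^0.65 = 0.29 / (0.028 + 0.008 + 0.077) = 0.29 / 0.113 = 2.5664
k* = 2.5664^(1/0.65) ≈ 4.2631
y* = (k*)^α = 4.2631^0.35 ≈ 1.6611

y* = 1.66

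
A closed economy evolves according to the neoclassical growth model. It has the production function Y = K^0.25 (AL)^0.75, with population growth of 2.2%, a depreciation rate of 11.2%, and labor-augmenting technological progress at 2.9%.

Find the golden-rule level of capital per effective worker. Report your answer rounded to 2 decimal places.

The golden rule sets f'(k) = n + g + δ, i.e. α·k^(α−1) = n + g + δ.
So k^(1−α) = α / (n + g + δ) = 0.25 / 0.163 = 1.5337.
k_gold = 1.5337^(1/0.75) ≈ 1.7687

k_gold ≈ 1.77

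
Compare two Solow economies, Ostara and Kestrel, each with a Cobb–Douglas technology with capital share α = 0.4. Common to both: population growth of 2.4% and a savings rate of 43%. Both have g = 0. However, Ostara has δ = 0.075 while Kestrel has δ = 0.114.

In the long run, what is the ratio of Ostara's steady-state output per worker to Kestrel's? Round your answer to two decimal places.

Steady-state y* = [s/(n + δ)]^(α/(1−α)), so the ratio is [ (s_O/(n + δ)_O) / (s_K/(n + δ)_K) ]^0.6667.
s_O/(n + δ)_O = 0.43/0.099 = 4.3434; s_K/(n + δ)_K = 0.43/0.138 = 3.1159.
Ratio = (4.3434/3.1159)^0.6667 = 1.3939^0.6667 ≈ 1.2478

y*_O / y*_K ≈ 1.25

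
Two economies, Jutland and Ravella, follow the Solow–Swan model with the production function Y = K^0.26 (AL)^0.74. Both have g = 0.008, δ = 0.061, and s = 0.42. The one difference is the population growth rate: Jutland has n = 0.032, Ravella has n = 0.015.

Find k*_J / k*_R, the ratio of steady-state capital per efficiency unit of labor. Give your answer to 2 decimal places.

Steady-state k* = [s/(n + g + δ)]^(1/(1−α)), so the ratio is [ (s_J/(n + g + δ)_J) / (s_R/(n + g + δ)_R) ]^1.3514.
s_J/(n + g + δ)_J = 0.42/0.101 = 4.1584; s_R/(n + g + δ)_R = 0.42/0.084 = 5.0000.
Ratio = (4.1584/5.0000)^1.3514 = 0.8317^1.3514 ≈ 0.7795

k*_J / k*_R ≈ 0.78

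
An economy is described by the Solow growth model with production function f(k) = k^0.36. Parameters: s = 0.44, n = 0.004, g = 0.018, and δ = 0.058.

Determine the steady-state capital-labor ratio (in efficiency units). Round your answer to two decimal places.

k* ≈ 14.35

In steady state, investment equals break-even investment: s·k^α = (n + g + δ)·k.
Dividing both sides by k: k^(1−α) = s / (n + g + δ).
k^0.64 = 0.44 / (0.004 + 0.018 + 0.058) = 0.44 / 0.080 = 5.5000
k* = 5.5000^(1/0.64) ≈ 14.3488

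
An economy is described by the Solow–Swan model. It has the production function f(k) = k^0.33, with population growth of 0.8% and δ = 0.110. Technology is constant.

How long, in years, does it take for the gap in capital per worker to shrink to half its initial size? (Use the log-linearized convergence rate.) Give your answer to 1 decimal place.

Near the steady state the convergence rate is λ = (1 − α)(n + δ).
λ = (1 − 0.33) × 0.118 = 0.67 × 0.118 = 0.07906
Half-life = ln 2 / λ = 0.6931 / 0.07906 ≈ 8.77 years

t_½ ≈ 8.8 years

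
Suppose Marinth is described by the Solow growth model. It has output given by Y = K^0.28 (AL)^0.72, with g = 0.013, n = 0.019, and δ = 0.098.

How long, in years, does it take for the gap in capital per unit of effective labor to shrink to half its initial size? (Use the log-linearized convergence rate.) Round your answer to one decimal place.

Near the steady state the convergence rate is λ = (1 − α)(n + g + δ).
λ = (1 − 0.28) × 0.130 = 0.72 × 0.130 = 0.0936
Half-life = ln 2 / λ = 0.6931 / 0.0936 ≈ 7.40 years

half-life ≈ 7.4 years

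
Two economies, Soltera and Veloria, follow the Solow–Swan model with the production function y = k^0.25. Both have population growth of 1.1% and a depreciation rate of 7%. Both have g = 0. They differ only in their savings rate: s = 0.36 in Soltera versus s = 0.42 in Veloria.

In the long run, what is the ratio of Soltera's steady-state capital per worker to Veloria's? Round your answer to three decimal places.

k*_S / k*_V ≈ 0.814

Steady-state k* = [s/(n + δ)]^(1/(1−α)), so the ratio is [ (s_S/(n + δ)_S) / (s_V/(n + δ)_V) ]^1.3333.
s_S/(n + δ)_S = 0.36/0.081 = 4.4444; s_V/(n + δ)_V = 0.42/0.081 = 5.1852.
Ratio = (4.4444/5.1852)^1.3333 = 0.8571^1.3333 ≈ 0.8142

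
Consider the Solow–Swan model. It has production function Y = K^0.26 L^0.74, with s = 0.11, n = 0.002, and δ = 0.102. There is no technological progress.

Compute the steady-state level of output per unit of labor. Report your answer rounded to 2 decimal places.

Steady state requires s·f(k) = (n + δ)·k, i.e. s·k^α = (n + δ)·k.
Rearranging, k^(1−α) = s / (n + δ).
k^0.74 = 0.11 / (0.002 + 0.102) = 0.11 / 0.104 = 1.0577
k* = 1.0577^(1/0.74) ≈ 1.0788
y* = (k*)^α = 1.0788^0.26 ≈ 1.0199

y* ≈ 1.02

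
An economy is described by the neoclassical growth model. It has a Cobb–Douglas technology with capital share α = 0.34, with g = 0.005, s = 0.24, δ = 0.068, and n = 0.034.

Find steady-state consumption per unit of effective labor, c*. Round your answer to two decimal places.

Steady state requires s·f(k) = (n + g + δ)·k, i.e. s·k^α = (n + g + δ)·k.
Rearranging, k^(1−α) = s / (n + g + δ).
k^0.66 = 0.24 / (0.034 + 0.005 + 0.068) = 0.24 / 0.107 = 2.2430
k* = 2.2430^(1/0.66) ≈ 3.4006
y* = (k*)^α = 3.4006^0.34 ≈ 1.5161
c* = (1 − s)·y* = (1 − 0.24) × 1.5161 ≈ 1.1522

c* ≈ 1.15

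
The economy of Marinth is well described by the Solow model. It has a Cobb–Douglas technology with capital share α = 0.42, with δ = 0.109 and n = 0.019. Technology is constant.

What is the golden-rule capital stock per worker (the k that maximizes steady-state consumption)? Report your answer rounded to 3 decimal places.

k_gold ≈ 7.758

The golden rule sets f'(k) = n + δ, i.e. α·k^(α−1) = n + δ.
So k^(1−α) = α / (n + δ) = 0.42 / 0.128 = 3.2813.
k_gold = 3.2813^(1/0.58) ≈ 7.7577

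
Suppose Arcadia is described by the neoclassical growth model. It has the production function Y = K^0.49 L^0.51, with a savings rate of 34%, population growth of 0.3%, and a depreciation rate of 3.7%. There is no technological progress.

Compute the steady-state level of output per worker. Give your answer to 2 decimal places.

Steady state requires s·f(k) = (n + δ)·k, i.e. s·k^α = (n + δ)·k.
Dividing both sides by k: k^(1−α) = s / (n + δ).
k^0.51 = 0.34 / (0.003 + 0.037) = 0.34 / 0.040 = 8.5000
k* = 8.5000^(1/0.51) ≈ 66.4339
y* = (k*)^α = 66.4339^0.49 ≈ 7.8158

y* ≈ 7.82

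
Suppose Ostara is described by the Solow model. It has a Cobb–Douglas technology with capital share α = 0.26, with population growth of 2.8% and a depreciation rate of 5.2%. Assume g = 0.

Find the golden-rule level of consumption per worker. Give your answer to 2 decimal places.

At the golden rule, f'(k) = n + δ, so α·k^(α−1) = n + δ and k_gold = (α/(n + δ))^(1/(1−α)).
k_gold = (0.26/0.080)^(1/0.74) = 3.2500^1.3514 ≈ 4.9177
c_gold = f(k_gold) − (n + δ)·k_gold = 1.5131 − 0.080×4.9177 ≈ 1.1197

c_gold ≈ 1.12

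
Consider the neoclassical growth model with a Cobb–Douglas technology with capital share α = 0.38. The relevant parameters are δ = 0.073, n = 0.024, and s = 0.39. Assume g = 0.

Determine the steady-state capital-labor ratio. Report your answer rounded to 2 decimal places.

k* = 9.43

In steady state, investment equals break-even investment: s·k^α = (n + δ)·k.
Dividing both sides by k: k^(1−α) = s / (n + δ).
k^0.62 = 0.39 / (0.024 + 0.073) = 0.39 / 0.097 = 4.0206
k* = 4.0206^(1/0.62) ≈ 9.4333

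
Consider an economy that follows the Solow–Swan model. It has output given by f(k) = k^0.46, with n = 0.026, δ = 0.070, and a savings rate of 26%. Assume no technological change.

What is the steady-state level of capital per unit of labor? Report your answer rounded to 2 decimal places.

k* = 6.33

At the steady state, Δk = 0, so s·k^α = (n + δ)·k.
Dividing both sides by k: k^(1−α) = s / (n + δ).
k^0.54 = 0.26 / (0.026 + 0.070) = 0.26 / 0.096 = 2.7083
k* = 2.7083^(1/0.54) ≈ 6.3283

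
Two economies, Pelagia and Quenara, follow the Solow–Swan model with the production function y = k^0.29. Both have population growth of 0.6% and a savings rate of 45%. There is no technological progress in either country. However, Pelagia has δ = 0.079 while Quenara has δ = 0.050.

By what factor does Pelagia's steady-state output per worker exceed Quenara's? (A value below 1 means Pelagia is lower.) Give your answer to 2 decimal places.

y*_P / y*_Q ≈ 0.84

Steady-state y* = [s/(n + δ)]^(α/(1−α)), so the ratio is [ (s_P/(n + δ)_P) / (s_Q/(n + δ)_Q) ]^0.4085.
s_P/(n + δ)_P = 0.45/0.085 = 5.2941; s_Q/(n + δ)_Q = 0.45/0.056 = 8.0357.
Ratio = (5.2941/8.0357)^0.4085 = 0.6588^0.4085 ≈ 0.8433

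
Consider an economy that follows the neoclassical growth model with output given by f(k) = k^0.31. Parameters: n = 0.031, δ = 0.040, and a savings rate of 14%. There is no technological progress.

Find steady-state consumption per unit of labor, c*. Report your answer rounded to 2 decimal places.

In steady state, investment equals break-even investment: s·k^α = (n + δ)·k.
Rearranging, k^(1−α) = s / (n + δ).
k^0.69 = 0.14 / (0.031 + 0.040) = 0.14 / 0.071 = 1.9718
k* = 1.9718^(1/0.69) ≈ 2.6751
y* = (k*)^α = 2.6751^0.31 ≈ 1.3567
c* = (1 − s)·y* = (1 − 0.14) × 1.3567 ≈ 1.1668

c* ≈ 1.17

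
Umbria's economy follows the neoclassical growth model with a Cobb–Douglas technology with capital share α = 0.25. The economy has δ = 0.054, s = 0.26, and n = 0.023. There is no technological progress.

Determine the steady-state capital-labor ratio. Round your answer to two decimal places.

k* ≈ 5.07

Steady state requires s·f(k) = (n + δ)·k, i.e. s·k^α = (n + δ)·k.
Rearranging, k^(1−α) = s / (n + δ).
k^0.75 = 0.26 / (0.023 + 0.054) = 0.26 / 0.077 = 3.3766
k* = 3.3766^(1/0.75) ≈ 5.0657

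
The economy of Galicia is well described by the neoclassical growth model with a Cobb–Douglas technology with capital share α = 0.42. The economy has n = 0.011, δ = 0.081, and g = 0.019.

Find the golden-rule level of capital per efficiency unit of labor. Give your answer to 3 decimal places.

k_gold ≈ 9.918

The golden rule sets f'(k) = n + g + δ, i.e. α·k^(α−1) = n + g + δ.
So k^(1−α) = α / (n + g + δ) = 0.42 / 0.111 = 3.7838.
k_gold = 3.7838^(1/0.58) ≈ 9.9181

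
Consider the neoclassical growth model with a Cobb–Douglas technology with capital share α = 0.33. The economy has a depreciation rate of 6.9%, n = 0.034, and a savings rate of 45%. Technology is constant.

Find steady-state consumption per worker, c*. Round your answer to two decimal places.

In steady state, investment equals break-even investment: s·k^α = (n + δ)·k.
Rearranging, k^(1−α) = s / (n + δ).
k^0.67 = 0.45 / (0.034 + 0.069) = 0.45 / 0.103 = 4.3689
k* = 4.3689^(1/0.67) ≈ 9.0319
y* = (k*)^α = 9.0319^0.33 ≈ 2.0673
c* = (1 − s)·y* = (1 − 0.45) × 2.0673 ≈ 1.1370

c* ≈ 1.14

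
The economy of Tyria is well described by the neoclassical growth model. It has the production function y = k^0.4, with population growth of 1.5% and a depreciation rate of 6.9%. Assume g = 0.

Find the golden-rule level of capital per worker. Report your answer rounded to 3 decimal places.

The golden rule sets f'(k) = n + δ, i.e. α·k^(α−1) = n + δ.
So k^(1−α) = α / (n + δ) = 0.4 / 0.084 = 4.7619.
k_gold = 4.7619^(1/0.6) ≈ 13.4783

k_gold ≈ 13.478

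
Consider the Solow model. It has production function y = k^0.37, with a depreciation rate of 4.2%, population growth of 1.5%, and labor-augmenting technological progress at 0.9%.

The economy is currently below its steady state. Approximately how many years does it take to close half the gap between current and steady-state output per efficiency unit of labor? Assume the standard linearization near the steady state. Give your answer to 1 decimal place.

half-life ≈ 16.7 years

Near the steady state the convergence rate is λ = (1 − α)(n + g + δ).
λ = (1 − 0.37) × 0.066 = 0.63 × 0.066 = 0.04158
Half-life = ln 2 / λ = 0.6931 / 0.04158 ≈ 16.67 years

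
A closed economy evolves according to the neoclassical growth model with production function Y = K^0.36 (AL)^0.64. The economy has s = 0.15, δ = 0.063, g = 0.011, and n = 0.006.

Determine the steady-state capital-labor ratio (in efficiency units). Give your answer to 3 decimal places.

k* ≈ 2.670

In steady state, investment equals break-even investment: s·k^α = (n + g + δ)·k.
Rearranging, k^(1−α) = s / (n + g + δ).
k^0.64 = 0.15 / (0.006 + 0.011 + 0.063) = 0.15 / 0.080 = 1.8750
k* = 1.8750^(1/0.64) ≈ 2.6703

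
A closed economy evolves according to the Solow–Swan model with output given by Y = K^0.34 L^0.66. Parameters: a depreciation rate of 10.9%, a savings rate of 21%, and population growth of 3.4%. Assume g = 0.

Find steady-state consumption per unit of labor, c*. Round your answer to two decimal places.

c* = 0.96

In steady state, investment equals break-even investment: s·k^α = (n + δ)·k.
Dividing both sides by k: k^(1−α) = s / (n + δ).
k^0.66 = 0.21 / (0.034 + 0.109) = 0.21 / 0.143 = 1.4685
k* = 1.4685^(1/0.66) ≈ 1.7899
y* = (k*)^α = 1.7899^0.34 ≈ 1.2189
c* = (1 − s)·y* = (1 − 0.21) × 1.2189 ≈ 0.9629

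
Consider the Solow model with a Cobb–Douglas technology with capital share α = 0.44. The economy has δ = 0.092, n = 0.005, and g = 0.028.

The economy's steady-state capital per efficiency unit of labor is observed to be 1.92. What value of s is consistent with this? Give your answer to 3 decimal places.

In steady state, investment equals break-even investment: s·k^α = (n + g + δ)·k.
So s / (n + g + δ) = (k*)^(1−α) = 1.92^0.56 = 1.4409.
Therefore s = 1.4409 × (n + g + δ) = 1.4409 × 0.125 = 0.1801.

s ≈ 0.180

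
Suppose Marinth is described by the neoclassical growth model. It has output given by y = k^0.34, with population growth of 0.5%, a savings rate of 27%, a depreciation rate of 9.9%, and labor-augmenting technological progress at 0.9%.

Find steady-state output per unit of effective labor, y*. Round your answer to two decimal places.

y* = 1.57

At the steady state, Δk = 0, so s·k^α = (n + g + δ)·k.
Rearranging, k^(1−α) = s / (n + g + δ).
k^0.66 = 0.27 / (0.005 + 0.009 + 0.099) = 0.27 / 0.113 = 2.3894
k* = 2.3894^(1/0.66) ≈ 3.7425
y* = (k*)^α = 3.7425^0.34 ≈ 1.5663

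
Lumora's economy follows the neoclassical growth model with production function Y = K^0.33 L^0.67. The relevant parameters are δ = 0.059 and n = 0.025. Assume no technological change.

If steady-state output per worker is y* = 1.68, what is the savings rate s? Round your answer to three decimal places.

Steady state requires s·f(k) = (n + δ)·k, i.e. s·k^α = (n + δ)·k.
Since y* = [s/(n + δ)]^(α/(1−α)), we have s/(n + δ) = (y*)^((1−α)/α) = 1.68^2.0303 = 2.8671.
Therefore s = 2.8671 × (n + δ) = 2.8671 × 0.084 = 0.2408.

s ≈ 0.241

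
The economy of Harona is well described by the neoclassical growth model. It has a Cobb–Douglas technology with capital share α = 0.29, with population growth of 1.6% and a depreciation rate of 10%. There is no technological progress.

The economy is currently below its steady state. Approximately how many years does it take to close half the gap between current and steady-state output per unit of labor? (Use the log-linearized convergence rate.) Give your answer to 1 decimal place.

Near the steady state the convergence rate is λ = (1 − α)(n + δ).
λ = (1 − 0.29) × 0.116 = 0.71 × 0.116 = 0.08236
Half-life = ln 2 / λ = 0.6931 / 0.08236 ≈ 8.42 years

about 8.4 years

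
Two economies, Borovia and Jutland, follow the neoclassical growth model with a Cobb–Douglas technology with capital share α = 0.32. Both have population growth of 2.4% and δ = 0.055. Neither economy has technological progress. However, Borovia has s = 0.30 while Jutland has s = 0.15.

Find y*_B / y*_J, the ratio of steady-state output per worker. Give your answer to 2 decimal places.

Steady-state y* = [s/(n + δ)]^(α/(1−α)), so the ratio is [ (s_B/(n + δ)_B) / (s_J/(n + δ)_J) ]^0.4706.
s_B/(n + δ)_B = 0.30/0.079 = 3.7975; s_J/(n + δ)_J = 0.15/0.079 = 1.8987.
Ratio = (3.7975/1.8987)^0.4706 = 2.0001^0.4706 ≈ 1.3857

ratio ≈ 1.39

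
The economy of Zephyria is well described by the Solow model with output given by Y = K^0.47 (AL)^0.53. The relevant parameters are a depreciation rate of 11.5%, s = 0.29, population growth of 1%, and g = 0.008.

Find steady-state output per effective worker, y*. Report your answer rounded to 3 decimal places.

y* = 1.996

In steady state, investment equals break-even investment: s·k^α = (n + g + δ)·k.
Rearranging, k^(1−α) = s / (n + g + δ).
k^0.53 = 0.29 / (0.010 + 0.008 + 0.115) = 0.29 / 0.133 = 2.1805
k* = 2.1805^(1/0.53) ≈ 4.3530
y* = (k*)^α = 4.3530^0.47 ≈ 1.9963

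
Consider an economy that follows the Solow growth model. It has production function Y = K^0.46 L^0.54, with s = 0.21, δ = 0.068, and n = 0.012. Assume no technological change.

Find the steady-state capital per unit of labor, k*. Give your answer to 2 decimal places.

k* ≈ 5.97

At the steady state, Δk = 0, so s·k^α = (n + δ)·k.
Rearranging, k^(1−α) = s / (n + δ).
k^0.54 = 0.21 / (0.012 + 0.068) = 0.21 / 0.080 = 2.6250
k* = 2.6250^(1/0.54) ≈ 5.9726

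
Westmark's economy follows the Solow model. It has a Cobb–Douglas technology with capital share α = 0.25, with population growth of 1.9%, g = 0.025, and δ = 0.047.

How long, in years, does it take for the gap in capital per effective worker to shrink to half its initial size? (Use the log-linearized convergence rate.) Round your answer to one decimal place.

t_½ ≈ 10.2 years

Near the steady state the convergence rate is λ = (1 − α)(n + g + δ).
λ = (1 − 0.25) × 0.091 = 0.75 × 0.091 = 0.06825
Half-life = ln 2 / λ = 0.6931 / 0.06825 ≈ 10.16 years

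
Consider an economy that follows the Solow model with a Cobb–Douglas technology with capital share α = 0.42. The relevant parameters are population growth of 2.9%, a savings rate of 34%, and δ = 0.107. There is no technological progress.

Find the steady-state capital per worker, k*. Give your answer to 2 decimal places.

At the steady state, Δk = 0, so s·k^α = (n + δ)·k.
Rearranging, k^(1−α) = s / (n + δ).
k^0.58 = 0.34 / (0.029 + 0.107) = 0.34 / 0.136 = 2.5000
k* = 2.5000^(1/0.58) ≈ 4.8540

k* = 4.85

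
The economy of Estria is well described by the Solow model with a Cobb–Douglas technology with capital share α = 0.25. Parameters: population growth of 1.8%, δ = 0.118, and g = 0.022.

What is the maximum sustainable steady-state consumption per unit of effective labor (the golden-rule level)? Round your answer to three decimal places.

At the golden rule, f'(k) = n + g + δ, so α·k^(α−1) = n + g + δ and k_gold = (α/(n + g + δ))^(1/(1−α)).
k_gold = (0.25/0.158)^(1/0.75) = 1.5823^1.3333 ≈ 1.8438
c_gold = f(k_gold) − (n + g + δ)·k_gold = 1.1653 − 0.158×1.8438 ≈ 0.8740

c_gold ≈ 0.874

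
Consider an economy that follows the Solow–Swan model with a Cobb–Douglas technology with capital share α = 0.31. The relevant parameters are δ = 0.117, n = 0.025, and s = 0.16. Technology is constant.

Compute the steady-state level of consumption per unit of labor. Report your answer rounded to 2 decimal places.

Steady state requires s·f(k) = (n + δ)·k, i.e. s·k^α = (n + δ)·k.
Rearranging, k^(1−α) = s / (n + δ).
k^0.69 = 0.16 / (0.025 + 0.117) = 0.16 / 0.142 = 1.1268
k* = 1.1268^(1/0.69) ≈ 1.1889
y* = (k*)^α = 1.1889^0.31 ≈ 1.0551
c* = (1 − s)·y* = (1 − 0.16) × 1.0551 ≈ 0.8863

c* = 0.89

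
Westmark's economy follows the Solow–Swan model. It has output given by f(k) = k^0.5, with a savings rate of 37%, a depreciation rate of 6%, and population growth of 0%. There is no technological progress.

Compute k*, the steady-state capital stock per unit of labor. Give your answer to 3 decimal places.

In steady state, investment equals break-even investment: s·k^α = (n + δ)·k.
Rearranging, k^(1−α) = s / (n + δ).
k^0.5 = 0.37 / (0.000 + 0.060) = 0.37 / 0.060 = 6.1667
k* = 6.1667^(1/0.5) ≈ 38.0282

k* ≈ 38.028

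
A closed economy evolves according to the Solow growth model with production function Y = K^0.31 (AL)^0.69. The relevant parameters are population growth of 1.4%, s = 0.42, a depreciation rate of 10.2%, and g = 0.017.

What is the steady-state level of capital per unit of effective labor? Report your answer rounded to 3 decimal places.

At the steady state, Δk = 0, so s·k^α = (n + g + δ)·k.
Rearranging, k^(1−α) = s / (n + g + δ).
k^0.69 = 0.42 / (0.014 + 0.017 + 0.102) = 0.42 / 0.133 = 3.1579
k* = 3.1579^(1/0.69) ≈ 5.2938

k* = 5.294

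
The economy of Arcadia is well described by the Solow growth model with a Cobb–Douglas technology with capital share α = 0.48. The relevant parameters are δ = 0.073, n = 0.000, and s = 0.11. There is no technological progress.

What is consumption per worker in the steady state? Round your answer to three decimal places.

At the steady state, Δk = 0, so s·k^α = (n + δ)·k.
Dividing both sides by k: k^(1−α) = s / (n + δ).
k^0.52 = 0.11 / (0.000 + 0.073) = 0.11 / 0.073 = 1.5068
k* = 1.5068^(1/0.52) ≈ 2.2000
y* = (k*)^α = 2.2000^0.48 ≈ 1.4600
c* = (1 − s)·y* = (1 − 0.11) × 1.4600 ≈ 1.2994

c* = 1.299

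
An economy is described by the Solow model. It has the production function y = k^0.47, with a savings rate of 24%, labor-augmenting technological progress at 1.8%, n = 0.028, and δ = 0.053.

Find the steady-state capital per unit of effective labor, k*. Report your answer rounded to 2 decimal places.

k* = 5.32

At the steady state, Δk = 0, so s·k^α = (n + g + δ)·k.
Rearranging, k^(1−α) = s / (n + g + δ).
k^0.53 = 0.24 / (0.028 + 0.018 + 0.053) = 0.24 / 0.099 = 2.4242
k* = 2.4242^(1/0.53) ≈ 5.3162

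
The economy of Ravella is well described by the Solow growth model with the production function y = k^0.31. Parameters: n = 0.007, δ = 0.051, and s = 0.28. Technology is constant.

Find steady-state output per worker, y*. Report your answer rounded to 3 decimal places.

y* = 2.029

At the steady state, Δk = 0, so s·k^α = (n + δ)·k.
Dividing both sides by k: k^(1−α) = s / (n + δ).
k^0.69 = 0.28 / (0.007 + 0.051) = 0.28 / 0.058 = 4.8276
k* = 4.8276^(1/0.69) ≈ 9.7930
y* = (k*)^α = 9.7930^0.31 ≈ 2.0285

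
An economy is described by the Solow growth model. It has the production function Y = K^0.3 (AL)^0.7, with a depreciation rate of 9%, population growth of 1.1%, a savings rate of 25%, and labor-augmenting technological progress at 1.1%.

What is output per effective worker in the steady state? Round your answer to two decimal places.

y* ≈ 1.41

At the steady state, Δk = 0, so s·k^α = (n + g + δ)·k.
Dividing both sides by k: k^(1−α) = s / (n + g + δ).
k^0.7 = 0.25 / (0.011 + 0.011 + 0.090) = 0.25 / 0.112 = 2.2321
k* = 2.2321^(1/0.7) ≈ 3.1489
y* = (k*)^α = 3.1489^0.3 ≈ 1.4107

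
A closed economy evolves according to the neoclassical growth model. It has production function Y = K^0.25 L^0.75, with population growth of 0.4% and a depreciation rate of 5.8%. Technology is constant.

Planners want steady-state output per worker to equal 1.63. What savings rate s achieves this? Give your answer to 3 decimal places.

s ≈ 0.269

At the steady state, Δk = 0, so s·k^α = (n + δ)·k.
Since y* = [s/(n + δ)]^(α/(1−α)), we have s/(n + δ) = (y*)^((1−α)/α) = 1.63^3 = 4.3307.
Therefore s = 4.3307 × (n + δ) = 4.3307 × 0.062 = 0.2685.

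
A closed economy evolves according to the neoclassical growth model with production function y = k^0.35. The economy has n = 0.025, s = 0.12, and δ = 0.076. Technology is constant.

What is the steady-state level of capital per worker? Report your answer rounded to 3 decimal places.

In steady state, investment equals break-even investment: s·k^α = (n + δ)·k.
Rearranging, k^(1−α) = s / (n + δ).
k^0.65 = 0.12 / (0.025 + 0.076) = 0.12 / 0.101 = 1.1881
k* = 1.1881^(1/0.65) ≈ 1.3036

k* ≈ 1.304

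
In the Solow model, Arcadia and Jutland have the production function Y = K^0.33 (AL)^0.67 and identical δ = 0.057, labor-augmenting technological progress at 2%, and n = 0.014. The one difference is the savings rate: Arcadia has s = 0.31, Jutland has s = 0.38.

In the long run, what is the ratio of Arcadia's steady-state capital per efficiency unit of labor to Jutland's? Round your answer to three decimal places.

Steady-state k* = [s/(n + g + δ)]^(1/(1−α)), so the ratio is [ (s_A/(n + g + δ)_A) / (s_J/(n + g + δ)_J) ]^1.4925.
s_A/(n + g + δ)_A = 0.31/0.091 = 3.4066; s_J/(n + g + δ)_J = 0.38/0.091 = 4.1758.
Ratio = (3.4066/4.1758)^1.4925 = 0.8158^1.4925 ≈ 0.7380

k*_A / k*_J ≈ 0.738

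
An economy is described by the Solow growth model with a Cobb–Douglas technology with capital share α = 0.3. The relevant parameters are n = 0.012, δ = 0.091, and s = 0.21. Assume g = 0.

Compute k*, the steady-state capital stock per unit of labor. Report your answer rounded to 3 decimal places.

At the steady state, Δk = 0, so s·k^α = (n + δ)·k.
Rearranging, k^(1−α) = s / (n + δ).
k^0.7 = 0.21 / (0.012 + 0.091) = 0.21 / 0.103 = 2.0388
k* = 2.0388^(1/0.7) ≈ 2.7667

k* ≈ 2.767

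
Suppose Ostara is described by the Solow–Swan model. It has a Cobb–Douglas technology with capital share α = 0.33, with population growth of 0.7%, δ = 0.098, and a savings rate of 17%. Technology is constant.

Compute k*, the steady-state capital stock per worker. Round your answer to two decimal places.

k* ≈ 2.05

At the steady state, Δk = 0, so s·k^α = (n + δ)·k.
Rearranging, k^(1−α) = s / (n + δ).
k^0.67 = 0.17 / (0.007 + 0.098) = 0.17 / 0.105 = 1.6190
k* = 1.6190^(1/0.67) ≈ 2.0526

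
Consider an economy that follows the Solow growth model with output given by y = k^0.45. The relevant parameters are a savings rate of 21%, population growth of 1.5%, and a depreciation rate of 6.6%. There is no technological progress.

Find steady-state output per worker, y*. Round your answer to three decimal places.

In steady state, investment equals break-even investment: s·k^α = (n + δ)·k.
Dividing both sides by k: k^(1−α) = s / (n + δ).
k^0.55 = 0.21 / (0.015 + 0.066) = 0.21 / 0.081 = 2.5926
k* = 2.5926^(1/0.55) ≈ 5.6526
y* = (k*)^α = 5.6526^0.45 ≈ 2.1803

y* ≈ 2.180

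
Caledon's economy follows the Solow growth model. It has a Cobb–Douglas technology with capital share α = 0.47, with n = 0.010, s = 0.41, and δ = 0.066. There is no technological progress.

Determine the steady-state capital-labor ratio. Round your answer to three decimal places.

At the steady state, Δk = 0, so s·k^α = (n + δ)·k.
Rearranging, k^(1−α) = s / (n + δ).
k^0.53 = 0.41 / (0.010 + 0.066) = 0.41 / 0.076 = 5.3947
k* = 5.3947^(1/0.53) ≈ 24.0475

k* = 24.048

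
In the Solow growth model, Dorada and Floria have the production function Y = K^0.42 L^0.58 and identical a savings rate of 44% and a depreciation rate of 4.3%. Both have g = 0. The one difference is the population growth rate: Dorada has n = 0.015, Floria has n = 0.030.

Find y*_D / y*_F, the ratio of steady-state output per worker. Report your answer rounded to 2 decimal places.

y*_D / y*_F ≈ 1.18

Steady-state y* = [s/(n + δ)]^(α/(1−α)), so the ratio is [ (s_D/(n + δ)_D) / (s_F/(n + δ)_F) ]^0.7241.
s_D/(n + δ)_D = 0.44/0.058 = 7.5862; s_F/(n + δ)_F = 0.44/0.073 = 6.0274.
Ratio = (7.5862/6.0274)^0.7241 = 1.2586^0.7241 ≈ 1.1812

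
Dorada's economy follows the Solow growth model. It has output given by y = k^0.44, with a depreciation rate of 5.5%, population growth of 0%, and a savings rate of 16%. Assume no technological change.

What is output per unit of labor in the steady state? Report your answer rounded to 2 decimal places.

y* = 2.31

In steady state, investment equals break-even investment: s·k^α = (n + δ)·k.
Rearranging, k^(1−α) = s / (n + δ).
k^0.56 = 0.16 / (0.000 + 0.055) = 0.16 / 0.055 = 2.9091
k* = 2.9091^(1/0.56) ≈ 6.7319
y* = (k*)^α = 6.7319^0.44 ≈ 2.3141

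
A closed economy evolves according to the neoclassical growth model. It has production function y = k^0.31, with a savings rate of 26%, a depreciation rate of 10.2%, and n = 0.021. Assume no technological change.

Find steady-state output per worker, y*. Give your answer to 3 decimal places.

In steady state, investment equals break-even investment: s·k^α = (n + δ)·k.
Dividing both sides by k: k^(1−α) = s / (n + δ).
k^0.69 = 0.26 / (0.021 + 0.102) = 0.26 / 0.123 = 2.1138
k* = 2.1138^(1/0.69) ≈ 2.9587
y* = (k*)^α = 2.9587^0.31 ≈ 1.3997

y* = 1.400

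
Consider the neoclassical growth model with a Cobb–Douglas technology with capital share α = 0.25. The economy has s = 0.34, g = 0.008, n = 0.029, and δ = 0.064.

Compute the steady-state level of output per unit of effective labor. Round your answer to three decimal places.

y* = 1.499

At the steady state, Δk = 0, so s·k^α = (n + g + δ)·k.
Dividing both sides by k: k^(1−α) = s / (n + g + δ).
k^0.75 = 0.34 / (0.029 + 0.008 + 0.064) = 0.34 / 0.101 = 3.3663
k* = 3.3663^(1/0.75) ≈ 5.0451
y* = (k*)^α = 5.0451^0.25 ≈ 1.4987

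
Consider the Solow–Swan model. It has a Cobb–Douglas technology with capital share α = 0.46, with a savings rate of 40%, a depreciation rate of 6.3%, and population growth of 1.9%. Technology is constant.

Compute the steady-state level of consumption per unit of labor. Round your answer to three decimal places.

Steady state requires s·f(k) = (n + δ)·k, i.e. s·k^α = (n + δ)·k.
Rearranging, k^(1−α) = s / (n + δ).
k^0.54 = 0.40 / (0.019 + 0.063) = 0.40 / 0.082 = 4.8780
k* = 4.8780^(1/0.54) ≈ 18.8158
y* = (k*)^α = 18.8158^0.46 ≈ 3.8573
c* = (1 − s)·y* = (1 − 0.40) × 3.8573 ≈ 2.3144

c* ≈ 2.314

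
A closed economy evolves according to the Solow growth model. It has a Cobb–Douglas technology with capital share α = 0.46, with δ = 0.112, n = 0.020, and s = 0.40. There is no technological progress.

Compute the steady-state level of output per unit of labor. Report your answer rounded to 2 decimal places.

y* ≈ 2.57

In steady state, investment equals break-even investment: s·k^α = (n + δ)·k.
Dividing both sides by k: k^(1−α) = s / (n + δ).
k^0.54 = 0.40 / (0.020 + 0.112) = 0.40 / 0.132 = 3.0303
k* = 3.0303^(1/0.54) ≈ 7.7918
y* = (k*)^α = 7.7918^0.46 ≈ 2.5713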